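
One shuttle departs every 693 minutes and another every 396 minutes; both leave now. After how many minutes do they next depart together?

693 = 3² · 7 · 11; 396 = 2² · 3² · 11
max exponents: 2² · 3² · 7 · 11 = 2772

2772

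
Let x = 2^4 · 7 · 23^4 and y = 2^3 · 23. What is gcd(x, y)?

min exponent per shared prime: 2^3 · 23 = 184

184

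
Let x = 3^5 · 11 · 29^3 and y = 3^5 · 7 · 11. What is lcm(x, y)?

456342579

max exponent per prime: 3^5 · 7 · 11 · 29^3 = 456342579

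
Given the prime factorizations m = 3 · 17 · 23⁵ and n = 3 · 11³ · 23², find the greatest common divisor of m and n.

1587

min exponent per shared prime: 3 · 23² = 1587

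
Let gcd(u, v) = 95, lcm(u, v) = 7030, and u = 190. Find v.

Using uv = gcd(u,v)·lcm(u,v) = 95·7030 = 667850, we get v = 667850/190 = 3515.

3515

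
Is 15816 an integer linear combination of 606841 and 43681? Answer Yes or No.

gcd(606841, 43681): 606841 = 13·43681 + 38988; 43681 = 1·38988 + 4693; 38988 = 8·4693 + 1444; 4693 = 3·1444 + 361; 1444 = 4·361 + 0 → 361
361 does not divide 15816, so a solution does not exist.

No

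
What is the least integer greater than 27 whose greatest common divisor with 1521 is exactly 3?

1521 = 3·507. Any m with gcd(m, 1521) = 3 is a multiple of 3, say 3s, with s coprime to 507.
Need s > 27/3, so s ≥ 10. First s ≥ 10 with gcd(s, 507) = 1 is s = 10. Thus m = 3·10 = 30.

30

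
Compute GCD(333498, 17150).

Euclid: 333498 = 19·17150 + 7648; 17150 = 2·7648 + 1854; 7648 = 4·1854 + 232; 1854 = 7·232 + 230; 232 = 1·230 + 2; 230 = 115·2 + 0. Last nonzero remainder: 2.

2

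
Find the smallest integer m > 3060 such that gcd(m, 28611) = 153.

3213

Multiples of 153 above 3060: 153·21, 153·22, … . Need the cofactor coprime to 28611/153 = 187.
Checking s = 21, 22, … the first with gcd(s, 187) = 1 is s = 21, giving 3213.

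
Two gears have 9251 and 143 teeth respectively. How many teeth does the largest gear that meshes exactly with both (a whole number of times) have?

Euclid: 9251 = 64·143 + 99; 143 = 1·99 + 44; 99 = 2·44 + 11; 44 = 4·11 + 0. Last nonzero remainder: 11.

11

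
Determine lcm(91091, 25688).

gcd first: 91091 = 3·25688 + 14027; 25688 = 1·14027 + 11661; 14027 = 1·11661 + 2366; 11661 = 4·2366 + 2197; 2366 = 1·2197 + 169; 2197 = 13·169 + 0 → gcd = 169
lcm = 91091·25688/gcd = 2339945608/169 = 13845832

13845832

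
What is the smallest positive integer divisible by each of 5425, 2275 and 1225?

lcm(5425, 2275) = 5425·2275/gcd = 12341875/175 = 70525
lcm(70525, 1225) = 70525·1225/gcd = 86393125/175 = 493675

493675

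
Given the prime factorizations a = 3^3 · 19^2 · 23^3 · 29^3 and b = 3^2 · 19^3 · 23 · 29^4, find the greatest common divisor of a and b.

1822516803

min exponent per shared prime: 3^2 · 19^2 · 23 · 29^3 = 1822516803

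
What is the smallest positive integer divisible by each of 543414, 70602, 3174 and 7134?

2392579567938

lcm(543414, 70602) = 543414·70602/gcd = 38366115228/246 = 155959818
lcm(155959818, 3174) = 155959818·3174/gcd = 495016462332/6 = 82502743722
lcm(82502743722, 7134) = 82502743722·7134/gcd = 588574573712748/246 = 2392579567938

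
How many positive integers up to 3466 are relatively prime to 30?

924

30 = 2·3·5. Inclusion–exclusion on these primes:
3466 − ⌊3466/2⌋ − ⌊3466/3⌋ − ⌊3466/5⌋ + ⌊3466/6⌋ + ⌊3466/10⌋ + ⌊3466/15⌋ − ⌊3466/30⌋ = 924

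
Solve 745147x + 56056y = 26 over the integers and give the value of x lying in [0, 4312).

Euclid: 745147 = 13·56056 + 16419; 56056 = 3·16419 + 6799; 16419 = 2·6799 + 2821; 6799 = 2·2821 + 1157; 2821 = 2·1157 + 507; 1157 = 2·507 + 143; 507 = 3·143 + 78; 143 = 1·78 + 65; 78 = 1·65 + 13; 65 = 5·13 + 0 → gcd = 13; 26 = 13·2.
Back-substitution yields 745147·(775) + 56056·(-10302) = 13, so one solution is x = 775·2 = 1550, y = -10302·2 = -20604.
Solutions in x differ by 56056/13 = 4312; the one in [0, 4312) is 1550 mod 4312 = 1550.

1550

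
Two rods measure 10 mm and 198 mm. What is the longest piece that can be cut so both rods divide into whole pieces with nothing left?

Euclid: 198 = 19·10 + 8; 10 = 1·8 + 2; 8 = 4·2 + 0. Last nonzero remainder: 2.

2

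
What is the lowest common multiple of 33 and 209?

gcd first: 209 = 6·33 + 11; 33 = 3·11 + 0 → gcd = 11
lcm = 33·209/gcd = 6897/11 = 627

627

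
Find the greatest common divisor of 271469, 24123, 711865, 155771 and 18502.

271469 = 11 · 23 · 29 · 37; 24123 = 3 · 11 · 17 · 43; 711865 = 5 · 7 · 11 · 43²; 155771 = 7² · 11 · 17²; 18502 = 2 · 11 · 29²
gcd takes min exponent of each prime: 11 = 11

11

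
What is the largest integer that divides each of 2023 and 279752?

Euclid: 279752 = 138·2023 + 578; 2023 = 3·578 + 289; 578 = 2·289 + 0. Last nonzero remainder: 289.

289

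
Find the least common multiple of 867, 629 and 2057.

3881559

867 = 3 · 17²; 629 = 17 · 37; 2057 = 11² · 17
lcm takes max exponent of each prime: 3 · 11² · 17² · 37 = 3881559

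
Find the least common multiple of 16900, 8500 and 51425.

173816500

lcm(16900, 8500) = 16900·8500/gcd = 143650000/100 = 1436500
lcm(1436500, 51425) = 1436500·51425/gcd = 73872012500/425 = 173816500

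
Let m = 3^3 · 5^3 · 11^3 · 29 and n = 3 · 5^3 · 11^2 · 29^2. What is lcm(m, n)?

3777877125

max exponent per prime: 3^3 · 5^3 · 11^3 · 29^2 = 3777877125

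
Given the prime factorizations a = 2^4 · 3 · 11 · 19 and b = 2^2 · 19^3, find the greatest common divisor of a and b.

76

min exponent per shared prime: 2^2 · 19 = 76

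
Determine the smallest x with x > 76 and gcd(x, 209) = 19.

Multiples of 19 above 76: 19·5, 19·6, … . Need the cofactor coprime to 209/19 = 11.
Checking s = 5, 6, … the first with gcd(s, 11) = 1 is s = 5, giving 95.

95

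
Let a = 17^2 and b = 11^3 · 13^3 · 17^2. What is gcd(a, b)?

min exponent per shared prime: 17^2 = 289

289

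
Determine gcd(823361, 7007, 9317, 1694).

gcd(823361, 7007): 823361 = 117·7007 + 3542; 7007 = 1·3542 + 3465; 3542 = 1·3465 + 77; 3465 = 45·77 + 0 → 77
gcd(77, 9317): 9317 = 121·77 + 0 → 77
gcd(77, 1694): 1694 = 22·77 + 0 → 77

77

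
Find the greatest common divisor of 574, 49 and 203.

gcd(574, 49): 574 = 11·49 + 35; 49 = 1·35 + 14; 35 = 2·14 + 7; 14 = 2·7 + 0 → 7
gcd(7, 203): 203 = 29·7 + 0 → 7

7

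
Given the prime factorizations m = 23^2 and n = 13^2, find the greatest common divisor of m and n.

1

min exponent per shared prime: (none) = 1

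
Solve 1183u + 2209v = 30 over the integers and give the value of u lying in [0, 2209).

1731

Euclid: 2209 = 1·1183 + 1026; 1183 = 1·1026 + 157; 1026 = 6·157 + 84; 157 = 1·84 + 73; 84 = 1·73 + 11; 73 = 6·11 + 7; 11 = 1·7 + 4; 7 = 1·4 + 3; 4 = 1·3 + 1; 3 = 3·1 + 0 → gcd = 1; 30 = 1·30.
Back-substitution yields 1183·(-605) + 2209·(324) = 1, so one solution is u = -605·30 = -18150, v = 324·30 = 9720.
Solutions in u differ by 2209/1 = 2209; the one in [0, 2209) is -18150 mod 2209 = 1731.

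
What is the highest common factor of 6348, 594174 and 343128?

gcd(6348, 594174): 594174 = 93·6348 + 3810; 6348 = 1·3810 + 2538; 3810 = 1·2538 + 1272; 2538 = 1·1272 + 1266; 1272 = 1·1266 + 6; 1266 = 211·6 + 0 → 6
gcd(6, 343128): 343128 = 57188·6 + 0 → 6

6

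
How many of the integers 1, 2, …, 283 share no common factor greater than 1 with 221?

247

Prime factors of 221: 13, 17. Count integers ≤ 283 divisible by none of them.
By inclusion–exclusion: 283 − ⌊283/13⌋ − ⌊283/17⌋ + ⌊283/221⌋ = 247.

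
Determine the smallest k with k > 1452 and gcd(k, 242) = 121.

242 = 121·2. Any k with gcd(k, 242) = 121 is a multiple of 121, say 121s, with s coprime to 2.
Need s > 1452/121, so s ≥ 13. First s ≥ 13 with gcd(s, 2) = 1 is s = 13. Thus k = 121·13 = 1573.

1573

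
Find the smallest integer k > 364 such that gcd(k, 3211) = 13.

377

3211 = 13·247. Any k with gcd(k, 3211) = 13 is a multiple of 13, say 13s, with s coprime to 247.
Need s > 364/13, so s ≥ 29. First s ≥ 29 with gcd(s, 247) = 1 is s = 29. Thus k = 13·29 = 377.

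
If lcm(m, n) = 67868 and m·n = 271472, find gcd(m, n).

From gcd × lcm = mn: gcd = 271472 / 67868 = 4.

4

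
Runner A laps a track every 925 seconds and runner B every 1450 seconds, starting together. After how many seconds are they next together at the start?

925 = 5² · 37; 1450 = 2 · 5² · 29
max exponents: 2 · 5² · 29 · 37 = 53650

53650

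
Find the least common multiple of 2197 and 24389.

2197 = 13³; 24389 = 29³
max exponents: 13³ · 29³ = 53582633

53582633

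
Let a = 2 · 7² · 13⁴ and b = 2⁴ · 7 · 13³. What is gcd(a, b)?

30758

min exponent per shared prime: 2 · 7 · 13³ = 30758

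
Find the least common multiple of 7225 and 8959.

7225 = 5² · 17²; 8959 = 17² · 31
max exponents: 5² · 17² · 31 = 223975

223975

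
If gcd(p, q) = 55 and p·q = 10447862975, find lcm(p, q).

Since gcd(p,q)·lcm(p,q) = pq, lcm = 10447862975/55 = 189961145.

189961145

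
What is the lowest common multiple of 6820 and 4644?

6820 = 2² · 5 · 11 · 31; 4644 = 2² · 3³ · 43
max exponents: 2² · 3³ · 5 · 11 · 31 · 43 = 7918020

7918020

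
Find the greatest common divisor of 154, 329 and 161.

154 = 2 · 7 · 11; 329 = 7 · 47; 161 = 7 · 23
gcd takes min exponent of each prime: 7 = 7

7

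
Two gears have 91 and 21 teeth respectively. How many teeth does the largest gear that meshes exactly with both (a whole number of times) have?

7

91 = 7 · 13
21 = 3 · 7
Common: 7 = 7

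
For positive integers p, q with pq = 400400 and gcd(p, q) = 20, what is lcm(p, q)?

Since gcd(p,q)·lcm(p,q) = pq, lcm = 400400/20 = 20020.

20020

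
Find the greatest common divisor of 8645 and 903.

7

Euclid: 8645 = 9·903 + 518; 903 = 1·518 + 385; 518 = 1·385 + 133; 385 = 2·133 + 119; 133 = 1·119 + 14; 119 = 8·14 + 7; 14 = 2·7 + 0. Last nonzero remainder: 7.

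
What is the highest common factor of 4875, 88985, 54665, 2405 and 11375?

gcd(4875, 88985): 88985 = 18·4875 + 1235; 4875 = 3·1235 + 1170; 1235 = 1·1170 + 65; 1170 = 18·65 + 0 → 65
gcd(65, 54665): 54665 = 841·65 + 0 → 65
gcd(65, 2405): 2405 = 37·65 + 0 → 65
gcd(65, 11375): 11375 = 175·65 + 0 → 65

65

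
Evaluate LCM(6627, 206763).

456739467

gcd first: 206763 = 31·6627 + 1326; 6627 = 4·1326 + 1323; 1326 = 1·1323 + 3; 1323 = 441·3 + 0 → gcd = 3
lcm = 6627·206763/gcd = 1370218401/3 = 456739467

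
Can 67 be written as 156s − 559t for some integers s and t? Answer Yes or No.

No

gcd(156, 559): 559 = 3·156 + 91; 156 = 1·91 + 65; 91 = 1·65 + 26; 65 = 2·26 + 13; 26 = 2·13 + 0 → 13
13 does not divide 67, so a solution does not exist.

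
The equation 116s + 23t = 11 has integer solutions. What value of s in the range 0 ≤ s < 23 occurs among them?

11

gcd(116, 23) = 1 (Euclid: 116 = 5·23 + 1; 23 = 23·1 + 0), and 1 | 11.
Extended Euclid: 116·(1) + 23·(-5) = 1. Scale by 11: s₀ = 11.
General solution s = s₀ + 23k; reducing mod 23 gives s = 11 (and t = -55).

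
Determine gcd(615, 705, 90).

615 = 3 · 5 · 41; 705 = 3 · 5 · 47; 90 = 2 · 3² · 5
gcd takes min exponent of each prime: 3 · 5 = 15

15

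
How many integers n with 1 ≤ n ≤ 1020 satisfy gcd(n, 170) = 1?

170 = 2·5·17. Inclusion–exclusion on these primes:
1020 − ⌊1020/2⌋ − ⌊1020/5⌋ − ⌊1020/17⌋ + ⌊1020/10⌋ + ⌊1020/34⌋ + ⌊1020/85⌋ − ⌊1020/170⌋ = 384

384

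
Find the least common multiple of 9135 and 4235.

1105335

gcd first: 9135 = 2·4235 + 665; 4235 = 6·665 + 245; 665 = 2·245 + 175; 245 = 1·175 + 70; 175 = 2·70 + 35; 70 = 2·35 + 0 → gcd = 35
lcm = 9135·4235/gcd = 38686725/35 = 1105335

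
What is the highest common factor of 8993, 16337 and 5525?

8993 = 17 · 23²; 16337 = 17 · 31²; 5525 = 5² · 13 · 17
gcd takes min exponent of each prime: 17 = 17

17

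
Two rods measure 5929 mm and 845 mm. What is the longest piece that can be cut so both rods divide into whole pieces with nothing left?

5929 = 7² · 11²
845 = 5 · 13²
Common: 1 = 1

1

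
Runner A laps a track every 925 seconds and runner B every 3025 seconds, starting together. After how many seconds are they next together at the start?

925 = 5² · 37; 3025 = 5² · 11²
max exponents: 5² · 11² · 37 = 111925

111925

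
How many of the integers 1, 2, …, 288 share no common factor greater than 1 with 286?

121

286 = 2·11·13. Inclusion–exclusion on these primes:
288 − ⌊288/2⌋ − ⌊288/11⌋ − ⌊288/13⌋ + ⌊288/22⌋ + ⌊288/26⌋ + ⌊288/143⌋ − ⌊288/286⌋ = 121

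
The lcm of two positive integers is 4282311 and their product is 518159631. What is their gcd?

121

From gcd × lcm = mn: gcd = 518159631 / 4282311 = 121.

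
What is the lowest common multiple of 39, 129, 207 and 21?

809991

39 = 3 · 13; 129 = 3 · 43; 207 = 3² · 23; 21 = 3 · 7
lcm takes max exponent of each prime: 3² · 7 · 13 · 23 · 43 = 809991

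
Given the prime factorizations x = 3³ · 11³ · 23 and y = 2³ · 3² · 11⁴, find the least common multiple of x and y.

72736488

max exponent per prime: 2³ · 3³ · 11⁴ · 23 = 72736488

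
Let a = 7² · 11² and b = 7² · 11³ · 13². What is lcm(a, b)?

11022011

max exponent per prime: 7² · 11³ · 13² = 11022011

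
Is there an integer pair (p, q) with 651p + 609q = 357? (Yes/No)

By Bézout, 651p + 609q = 357 has integer solutions iff gcd(651, 609) | 357.
Euclid: 651 = 1·609 + 42; 609 = 14·42 + 21; 42 = 2·21 + 0. gcd = 21; 357 mod 21 = 0. Yes.

Yes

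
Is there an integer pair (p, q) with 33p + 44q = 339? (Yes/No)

No

By Bézout, 33p + 44q = 339 has integer solutions iff gcd(33, 44) | 339.
Euclid: 44 = 1·33 + 11; 33 = 3·11 + 0. gcd = 11; 339 mod 11 = 9. No.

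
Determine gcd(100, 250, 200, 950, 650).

50

gcd(100, 250): 250 = 2·100 + 50; 100 = 2·50 + 0 → 50
gcd(50, 200): 200 = 4·50 + 0 → 50
gcd(50, 950): 950 = 19·50 + 0 → 50
gcd(50, 650): 650 = 13·50 + 0 → 50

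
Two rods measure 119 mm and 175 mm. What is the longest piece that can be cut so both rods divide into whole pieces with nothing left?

7

Euclid: 175 = 1·119 + 56; 119 = 2·56 + 7; 56 = 8·7 + 0. Last nonzero remainder: 7.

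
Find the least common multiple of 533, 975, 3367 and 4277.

486615675

533 = 13 · 41; 975 = 3 · 5² · 13; 3367 = 7 · 13 · 37; 4277 = 7 · 13 · 47
lcm takes max exponent of each prime: 3 · 5² · 7 · 13 · 37 · 41 · 47 = 486615675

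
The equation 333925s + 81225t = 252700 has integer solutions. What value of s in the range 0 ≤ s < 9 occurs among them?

1

gcd(333925, 81225) = 9025 (Euclid: 333925 = 4·81225 + 9025; 81225 = 9·9025 + 0), and 9025 | 252700.
Extended Euclid: 333925·(1) + 81225·(-4) = 9025. Scale by 28: s₀ = 28.
General solution s = s₀ + 9k; reducing mod 9 gives s = 1 (and t = -1).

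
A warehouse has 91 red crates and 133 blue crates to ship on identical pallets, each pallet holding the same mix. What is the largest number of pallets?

91 = 7 · 13
133 = 7 · 19
Common: 7 = 7

7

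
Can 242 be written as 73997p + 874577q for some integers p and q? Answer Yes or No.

Yes

By Bézout, 73997p + 874577q = 242 has integer solutions iff gcd(73997, 874577) | 242.
Euclid: 874577 = 11·73997 + 60610; 73997 = 1·60610 + 13387; 60610 = 4·13387 + 7062; 13387 = 1·7062 + 6325; 7062 = 1·6325 + 737; 6325 = 8·737 + 429; 737 = 1·429 + 308; 429 = 1·308 + 121; 308 = 2·121 + 66; 121 = 1·66 + 55; 66 = 1·55 + 11; 55 = 5·11 + 0. gcd = 11; 242 mod 11 = 0. Yes.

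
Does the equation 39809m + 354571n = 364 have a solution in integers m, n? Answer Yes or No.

gcd(39809, 354571): 354571 = 8·39809 + 36099; 39809 = 1·36099 + 3710; 36099 = 9·3710 + 2709; 3710 = 1·2709 + 1001; 2709 = 2·1001 + 707; 1001 = 1·707 + 294; 707 = 2·294 + 119; 294 = 2·119 + 56; 119 = 2·56 + 7; 56 = 8·7 + 0 → 7
7 divides 364, so a solution exists.

Yes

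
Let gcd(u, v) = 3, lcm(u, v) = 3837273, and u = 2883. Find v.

Using uv = gcd(u,v)·lcm(u,v) = 3·3837273 = 11511819, we get v = 11511819/2883 = 3993.

3993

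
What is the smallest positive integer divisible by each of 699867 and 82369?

1176476427

gcd first: 699867 = 8·82369 + 40915; 82369 = 2·40915 + 539; 40915 = 75·539 + 490; 539 = 1·490 + 49; 490 = 10·49 + 0 → gcd = 49
lcm = 699867·82369/gcd = 57647344923/49 = 1176476427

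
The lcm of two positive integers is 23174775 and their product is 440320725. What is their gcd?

19

From gcd × lcm = ab: gcd = 440320725 / 23174775 = 19.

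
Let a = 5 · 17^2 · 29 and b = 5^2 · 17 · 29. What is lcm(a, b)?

max exponent per prime: 5^2 · 17^2 · 29 = 209525

209525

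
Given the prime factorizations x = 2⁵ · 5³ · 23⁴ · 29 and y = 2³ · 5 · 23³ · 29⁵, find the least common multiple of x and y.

max exponent per prime: 2⁵ · 5³ · 23⁴ · 29⁵ = 22959441789236000

22959441789236000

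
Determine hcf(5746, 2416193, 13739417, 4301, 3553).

gcd(5746, 2416193): 2416193 = 420·5746 + 2873; 5746 = 2·2873 + 0 → 2873
gcd(2873, 13739417): 13739417 = 4782·2873 + 731; 2873 = 3·731 + 680; 731 = 1·680 + 51; 680 = 13·51 + 17; 51 = 3·17 + 0 → 17
gcd(17, 4301): 4301 = 253·17 + 0 → 17
gcd(17, 3553): 3553 = 209·17 + 0 → 17

17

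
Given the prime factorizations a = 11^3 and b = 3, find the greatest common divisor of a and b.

min exponent per shared prime: (none) = 1

1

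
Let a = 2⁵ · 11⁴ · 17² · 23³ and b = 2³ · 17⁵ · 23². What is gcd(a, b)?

1223048

min exponent per shared prime: 2³ · 17² · 23² = 1223048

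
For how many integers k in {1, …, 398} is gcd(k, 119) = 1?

Prime factors of 119: 7, 17. Count integers ≤ 398 divisible by none of them.
By inclusion–exclusion: 398 − ⌊398/7⌋ − ⌊398/17⌋ + ⌊398/119⌋ = 322.

322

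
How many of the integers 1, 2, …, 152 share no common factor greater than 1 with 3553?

Prime factors of 3553: 11, 17, 19. Count integers ≤ 152 divisible by none of them.
By inclusion–exclusion: 152 − ⌊152/11⌋ − ⌊152/17⌋ − ⌊152/19⌋ + ⌊152/187⌋ + ⌊152/209⌋ + ⌊152/323⌋ − ⌊152/3553⌋ = 123.

123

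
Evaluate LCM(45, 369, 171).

35055

lcm(45, 369) = 45·369/gcd = 16605/9 = 1845
lcm(1845, 171) = 1845·171/gcd = 315495/9 = 35055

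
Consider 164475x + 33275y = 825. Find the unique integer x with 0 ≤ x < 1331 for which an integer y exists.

gcd(164475, 33275) = 25 (Euclid: 164475 = 4·33275 + 31375; 33275 = 1·31375 + 1900; 31375 = 16·1900 + 975; 1900 = 1·975 + 925; 975 = 1·925 + 50; 925 = 18·50 + 25; 50 = 2·25 + 0), and 25 | 825.
Extended Euclid: 164475·(-648) + 33275·(3203) = 25. Scale by 33: x₀ = -21384.
General solution x = x₀ + 1331t; reducing mod 1331 gives x = 1243 (and y = -6144).

1243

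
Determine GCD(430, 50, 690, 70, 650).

gcd(430, 50): 430 = 8·50 + 30; 50 = 1·30 + 20; 30 = 1·20 + 10; 20 = 2·10 + 0 → 10
gcd(10, 690): 690 = 69·10 + 0 → 10
gcd(10, 70): 70 = 7·10 + 0 → 10
gcd(10, 650): 650 = 65·10 + 0 → 10

10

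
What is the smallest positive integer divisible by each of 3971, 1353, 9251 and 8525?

318348418575

3971 = 11 · 19²; 1353 = 3 · 11 · 41; 9251 = 11 · 29²; 8525 = 5² · 11 · 31
lcm takes max exponent of each prime: 3 · 5² · 11 · 19² · 29² · 31 · 41 = 318348418575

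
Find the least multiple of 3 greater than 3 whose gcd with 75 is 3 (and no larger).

75 = 3·25. Any t with gcd(t, 75) = 3 is a multiple of 3, say 3s, with s coprime to 25.
Need s > 3/3, so s ≥ 2. First s ≥ 2 with gcd(s, 25) = 1 is s = 2. Thus t = 3·2 = 6.

6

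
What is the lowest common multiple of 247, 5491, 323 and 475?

1784575

247 = 13 · 19; 5491 = 17² · 19; 323 = 17 · 19; 475 = 5² · 19
lcm takes max exponent of each prime: 5² · 13 · 17² · 19 = 1784575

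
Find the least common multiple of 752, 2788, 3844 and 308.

lcm(752, 2788) = 752·2788/gcd = 2096576/4 = 524144
lcm(524144, 3844) = 524144·3844/gcd = 2014809536/4 = 503702384
lcm(503702384, 308) = 503702384·308/gcd = 155140334272/4 = 38785083568

38785083568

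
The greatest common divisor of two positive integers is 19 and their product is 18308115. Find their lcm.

963585

Since gcd(p,q)·lcm(p,q) = pq, lcm = 18308115/19 = 963585.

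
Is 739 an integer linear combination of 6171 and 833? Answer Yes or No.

By Bézout, 6171s + 833t = 739 has integer solutions iff gcd(6171, 833) | 739.
Euclid: 6171 = 7·833 + 340; 833 = 2·340 + 153; 340 = 2·153 + 34; 153 = 4·34 + 17; 34 = 2·17 + 0. gcd = 17; 739 mod 17 = 8. No.

No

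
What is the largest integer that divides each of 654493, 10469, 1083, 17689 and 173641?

gcd(654493, 10469): 654493 = 62·10469 + 5415; 10469 = 1·5415 + 5054; 5415 = 1·5054 + 361; 5054 = 14·361 + 0 → 361
gcd(361, 1083): 1083 = 3·361 + 0 → 361
gcd(361, 17689): 17689 = 49·361 + 0 → 361
gcd(361, 173641): 173641 = 481·361 + 0 → 361

361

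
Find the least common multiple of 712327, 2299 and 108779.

712327 = 7 · 11² · 29²; 2299 = 11² · 19; 108779 = 11² · 29 · 31
lcm takes max exponent of each prime: 7 · 11² · 19 · 29² · 31 = 419560603

419560603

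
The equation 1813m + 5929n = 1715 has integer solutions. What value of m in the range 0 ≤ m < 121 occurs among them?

50

Euclid: 5929 = 3·1813 + 490; 1813 = 3·490 + 343; 490 = 1·343 + 147; 343 = 2·147 + 49; 147 = 3·49 + 0 → gcd = 49; 1715 = 49·35.
Back-substitution yields 1813·(36) + 5929·(-11) = 49, so one solution is m = 36·35 = 1260, n = -11·35 = -385.
Solutions in m differ by 5929/49 = 121; the one in [0, 121) is 1260 mod 121 = 50.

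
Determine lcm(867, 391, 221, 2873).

3370029

867 = 3 · 17²; 391 = 17 · 23; 221 = 13 · 17; 2873 = 13² · 17
lcm takes max exponent of each prime: 3 · 13² · 17² · 23 = 3370029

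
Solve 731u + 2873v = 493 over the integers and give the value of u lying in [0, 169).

Reduce mod 2873: 731u ≡ 493 (mod 2873). With g = gcd(731, 2873) = 17 dividing 493, divide through: 43u ≡ 29 (mod 169).
Since gcd(43, 169) = 1, u ≡ 29·(43)⁻¹ ≡ 95 (mod 169). Smallest non-negative: 95.

95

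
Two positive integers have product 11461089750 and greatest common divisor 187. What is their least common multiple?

61289250

gcd·lcm = product, so lcm = 11461089750/187 = 61289250.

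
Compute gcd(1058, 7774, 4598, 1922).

2

1058 = 2 · 23²; 7774 = 2 · 13² · 23; 4598 = 2 · 11² · 19; 1922 = 2 · 31²
gcd takes min exponent of each prime: 2 = 2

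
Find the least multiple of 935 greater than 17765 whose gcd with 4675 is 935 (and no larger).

19635

4675 = 935·5. Any k with gcd(k, 4675) = 935 is a multiple of 935, say 935s, with s coprime to 5.
Need s > 17765/935, so s ≥ 20. First s ≥ 20 with gcd(s, 5) = 1 is s = 21. Thus k = 935·21 = 19635.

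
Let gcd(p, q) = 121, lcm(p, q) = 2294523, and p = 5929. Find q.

46827

Using pq = gcd(p,q)·lcm(p,q) = 121·2294523 = 277637283, we get q = 277637283/5929 = 46827.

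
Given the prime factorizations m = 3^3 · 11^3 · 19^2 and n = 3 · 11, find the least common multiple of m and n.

max exponent per prime: 3^3 · 11^3 · 19^2 = 12973257

12973257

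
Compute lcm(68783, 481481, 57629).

14925911

68783 = 11 · 13² · 37; 481481 = 7 · 11 · 13² · 37; 57629 = 11 · 13² · 31
lcm takes max exponent of each prime: 7 · 11 · 13² · 31 · 37 = 14925911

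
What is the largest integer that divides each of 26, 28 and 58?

2

gcd(26, 28): 28 = 1·26 + 2; 26 = 13·2 + 0 → 2
gcd(2, 58): 58 = 29·2 + 0 → 2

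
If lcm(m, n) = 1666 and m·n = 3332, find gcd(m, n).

gcd·lcm = product, so gcd = 3332/1666 = 2.

2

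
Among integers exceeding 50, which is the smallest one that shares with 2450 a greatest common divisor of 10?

60

gcd(k, 2450) = 10 forces 10 | k; write k = 10s. Then gcd(10s, 10·245) = 10·gcd(s, 245), so need gcd(s, 245) = 1.
10s > 50 gives s ≥ 6. The least s ≥ 6 coprime to 245 is 6, so k = 10·6 = 60.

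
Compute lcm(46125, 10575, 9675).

93218625

lcm(46125, 10575) = 46125·10575/gcd = 487771875/225 = 2167875
lcm(2167875, 9675) = 2167875·9675/gcd = 20974190625/225 = 93218625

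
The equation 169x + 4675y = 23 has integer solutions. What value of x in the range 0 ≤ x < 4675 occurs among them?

gcd(169, 4675) = 1 (Euclid: 4675 = 27·169 + 112; 169 = 1·112 + 57; 112 = 1·57 + 55; 57 = 1·55 + 2; 55 = 27·2 + 1; 2 = 2·1 + 0), and 1 | 23.
Extended Euclid: 169·(-2296) + 4675·(83) = 1. Scale by 23: x₀ = -52808.
General solution x = x₀ + 4675t; reducing mod 4675 gives x = 3292 (and y = -119).

3292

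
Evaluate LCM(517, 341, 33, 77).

336567

lcm(517, 341) = 517·341/gcd = 176297/11 = 16027
lcm(16027, 33) = 16027·33/gcd = 528891/11 = 48081
lcm(48081, 77) = 48081·77/gcd = 3702237/11 = 336567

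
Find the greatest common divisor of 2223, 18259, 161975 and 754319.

19

gcd(2223, 18259): 18259 = 8·2223 + 475; 2223 = 4·475 + 323; 475 = 1·323 + 152; 323 = 2·152 + 19; 152 = 8·19 + 0 → 19
gcd(19, 161975): 161975 = 8525·19 + 0 → 19
gcd(19, 754319): 754319 = 39701·19 + 0 → 19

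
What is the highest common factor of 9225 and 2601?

Euclid: 9225 = 3·2601 + 1422; 2601 = 1·1422 + 1179; 1422 = 1·1179 + 243; 1179 = 4·243 + 207; 243 = 1·207 + 36; 207 = 5·36 + 27; 36 = 1·27 + 9; 27 = 3·9 + 0. Last nonzero remainder: 9.

9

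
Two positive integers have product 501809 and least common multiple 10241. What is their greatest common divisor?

49

gcd·lcm = product, so gcd = 501809/10241 = 49.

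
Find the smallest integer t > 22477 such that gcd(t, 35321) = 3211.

35321 = 3211·11. Any t with gcd(t, 35321) = 3211 is a multiple of 3211, say 3211s, with s coprime to 11.
Need s > 22477/3211, so s ≥ 8. First s ≥ 8 with gcd(s, 11) = 1 is s = 8. Thus t = 3211·8 = 25688.

25688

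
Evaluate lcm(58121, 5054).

gcd first: 58121 = 11·5054 + 2527; 5054 = 2·2527 + 0 → gcd = 2527
lcm = 58121·5054/gcd = 293743534/2527 = 116242

116242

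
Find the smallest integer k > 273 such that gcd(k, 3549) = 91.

gcd(k, 3549) = 91 forces 91 | k; write k = 91s. Then gcd(91s, 91·39) = 91·gcd(s, 39), so need gcd(s, 39) = 1.
91s > 273 gives s ≥ 4. The least s ≥ 4 coprime to 39 is 4, so k = 91·4 = 364.

364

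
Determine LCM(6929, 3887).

gcd first: 6929 = 1·3887 + 3042; 3887 = 1·3042 + 845; 3042 = 3·845 + 507; 845 = 1·507 + 338; 507 = 1·338 + 169; 338 = 2·169 + 0 → gcd = 169
lcm = 6929·3887/gcd = 26933023/169 = 159367

159367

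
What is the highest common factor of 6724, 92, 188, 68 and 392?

gcd(6724, 92): 6724 = 73·92 + 8; 92 = 11·8 + 4; 8 = 2·4 + 0 → 4
gcd(4, 188): 188 = 47·4 + 0 → 4
gcd(4, 68): 68 = 17·4 + 0 → 4
gcd(4, 392): 392 = 98·4 + 0 → 4

4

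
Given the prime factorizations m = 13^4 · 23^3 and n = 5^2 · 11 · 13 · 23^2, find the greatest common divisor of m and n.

6877

min exponent per shared prime: 13 · 23^2 = 6877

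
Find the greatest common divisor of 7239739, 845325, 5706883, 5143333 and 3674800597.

gcd(7239739, 845325): 7239739 = 8·845325 + 477139; 845325 = 1·477139 + 368186; 477139 = 1·368186 + 108953; 368186 = 3·108953 + 41327; 108953 = 2·41327 + 26299; 41327 = 1·26299 + 15028; 26299 = 1·15028 + 11271; 15028 = 1·11271 + 3757; 11271 = 3·3757 + 0 → 3757
gcd(3757, 5706883): 5706883 = 1519·3757 + 0 → 3757
gcd(3757, 5143333): 5143333 = 1369·3757 + 0 → 3757
gcd(3757, 3674800597): 3674800597 = 978121·3757 + 0 → 3757

3757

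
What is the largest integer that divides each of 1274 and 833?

Euclid: 1274 = 1·833 + 441; 833 = 1·441 + 392; 441 = 1·392 + 49; 392 = 8·49 + 0. Last nonzero remainder: 49.

49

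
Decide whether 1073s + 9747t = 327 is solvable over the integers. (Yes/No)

Yes

gcd(1073, 9747): 9747 = 9·1073 + 90; 1073 = 11·90 + 83; 90 = 1·83 + 7; 83 = 11·7 + 6; 7 = 1·6 + 1; 6 = 6·1 + 0 → 1
1 divides 327, so a solution exists.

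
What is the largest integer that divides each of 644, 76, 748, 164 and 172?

4

644 = 2² · 7 · 23; 76 = 2² · 19; 748 = 2² · 11 · 17; 164 = 2² · 41; 172 = 2² · 43
gcd takes min exponent of each prime: 2² = 4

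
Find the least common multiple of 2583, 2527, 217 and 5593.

23096176047

2583 = 3² · 7 · 41; 2527 = 7 · 19²; 217 = 7 · 31; 5593 = 7 · 17 · 47
lcm takes max exponent of each prime: 3² · 7 · 17 · 19² · 31 · 41 · 47 = 23096176047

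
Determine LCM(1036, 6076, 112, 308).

lcm(1036, 6076) = 1036·6076/gcd = 6294736/28 = 224812
lcm(224812, 112) = 224812·112/gcd = 25178944/28 = 899248
lcm(899248, 308) = 899248·308/gcd = 276968384/28 = 9891728

9891728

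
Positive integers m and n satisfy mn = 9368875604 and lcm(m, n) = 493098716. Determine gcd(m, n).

gcd·lcm = product, so gcd = 9368875604/493098716 = 19.

19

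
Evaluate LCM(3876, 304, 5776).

3876 = 2² · 3 · 17 · 19; 304 = 2⁴ · 19; 5776 = 2⁴ · 19²
lcm takes max exponent of each prime: 2⁴ · 3 · 17 · 19² = 294576

294576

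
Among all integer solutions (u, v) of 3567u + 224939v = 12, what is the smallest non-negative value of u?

Euclid: 224939 = 63·3567 + 218; 3567 = 16·218 + 79; 218 = 2·79 + 60; 79 = 1·60 + 19; 60 = 3·19 + 3; 19 = 6·3 + 1; 3 = 3·1 + 0 → gcd = 1; 12 = 1·12.
Back-substitution yields 3567·(71196) + 224939·(-1129) = 1, so one solution is u = 71196·12 = 854352, v = -1129·12 = -13548.
Solutions in u differ by 224939/1 = 224939; the one in [0, 224939) is 854352 mod 224939 = 179535.

179535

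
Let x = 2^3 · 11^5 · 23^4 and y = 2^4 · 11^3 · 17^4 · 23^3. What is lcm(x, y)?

max exponent per prime: 2^4 · 11^5 · 17^4 · 23^4 = 60226890056467376

60226890056467376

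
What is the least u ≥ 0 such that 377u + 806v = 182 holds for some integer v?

gcd(377, 806) = 13 (Euclid: 806 = 2·377 + 52; 377 = 7·52 + 13; 52 = 4·13 + 0), and 13 | 182.
Extended Euclid: 377·(15) + 806·(-7) = 13. Scale by 14: u₀ = 210.
General solution u = u₀ + 62t; reducing mod 62 gives u = 24 (and v = -11).

24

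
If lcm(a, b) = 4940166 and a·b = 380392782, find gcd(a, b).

77

gcd·lcm = product, so gcd = 380392782/4940166 = 77.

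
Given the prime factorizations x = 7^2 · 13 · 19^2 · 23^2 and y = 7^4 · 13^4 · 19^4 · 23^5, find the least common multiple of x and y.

57520036529427636983

max exponent per prime: 7^4 · 13^4 · 19^4 · 23^5 = 57520036529427636983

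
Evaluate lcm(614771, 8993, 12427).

614771 = 17 · 29² · 43; 8993 = 17 · 23²; 12427 = 17² · 43
lcm takes max exponent of each prime: 17² · 23² · 29² · 43 = 5528635603

5528635603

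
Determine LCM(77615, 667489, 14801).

136835245

lcm(77615, 667489) = 77615·667489/gcd = 51807158735/15523 = 3337445
lcm(3337445, 14801) = 3337445·14801/gcd = 49397523445/361 = 136835245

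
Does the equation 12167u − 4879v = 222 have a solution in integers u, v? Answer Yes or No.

Yes

By Bézout, 12167u − 4879v = 222 has integer solutions iff gcd(12167, 4879) | 222.
Euclid: 12167 = 2·4879 + 2409; 4879 = 2·2409 + 61; 2409 = 39·61 + 30; 61 = 2·30 + 1; 30 = 30·1 + 0. gcd = 1; 222 mod 1 = 0. Yes.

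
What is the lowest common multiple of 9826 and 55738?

gcd first: 55738 = 5·9826 + 6608; 9826 = 1·6608 + 3218; 6608 = 2·3218 + 172; 3218 = 18·172 + 122; 172 = 1·122 + 50; 122 = 2·50 + 22; 50 = 2·22 + 6; 22 = 3·6 + 4; 6 = 1·4 + 2; 4 = 2·2 + 0 → gcd = 2
lcm = 9826·55738/gcd = 547681588/2 = 273840794

273840794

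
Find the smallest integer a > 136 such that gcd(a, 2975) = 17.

2975 = 17·175. Any a with gcd(a, 2975) = 17 is a multiple of 17, say 17s, with s coprime to 175.
Need s > 136/17, so s ≥ 9. First s ≥ 9 with gcd(s, 175) = 1 is s = 9. Thus a = 17·9 = 153.

153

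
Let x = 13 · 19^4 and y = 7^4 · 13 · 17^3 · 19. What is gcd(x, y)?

247

min exponent per shared prime: 13 · 19 = 247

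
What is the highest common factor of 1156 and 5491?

1156 = 2² · 17²
5491 = 17² · 19
Common: 17² = 289

289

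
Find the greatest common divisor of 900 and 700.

900 = 2² · 3² · 5²
700 = 2² · 5² · 7
Common: 2² · 5² = 100

100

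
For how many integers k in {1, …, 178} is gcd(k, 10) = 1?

71

Prime factors of 10: 2, 5. Count integers ≤ 178 divisible by none of them.
By inclusion–exclusion: 178 − ⌊178/2⌋ − ⌊178/5⌋ + ⌊178/10⌋ = 71.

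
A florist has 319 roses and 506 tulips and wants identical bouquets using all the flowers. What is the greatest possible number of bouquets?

11

Euclid: 506 = 1·319 + 187; 319 = 1·187 + 132; 187 = 1·132 + 55; 132 = 2·55 + 22; 55 = 2·22 + 11; 22 = 2·11 + 0. Last nonzero remainder: 11.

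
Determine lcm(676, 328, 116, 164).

lcm(676, 328) = 676·328/gcd = 221728/4 = 55432
lcm(55432, 116) = 55432·116/gcd = 6430112/4 = 1607528
lcm(1607528, 164) = 1607528·164/gcd = 263634592/164 = 1607528

1607528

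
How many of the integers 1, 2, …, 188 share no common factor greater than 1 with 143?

143 = 11·13. Inclusion–exclusion on these primes:
188 − ⌊188/11⌋ − ⌊188/13⌋ + ⌊188/143⌋ = 158

158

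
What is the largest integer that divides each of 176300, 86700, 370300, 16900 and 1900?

gcd(176300, 86700): 176300 = 2·86700 + 2900; 86700 = 29·2900 + 2600; 2900 = 1·2600 + 300; 2600 = 8·300 + 200; 300 = 1·200 + 100; 200 = 2·100 + 0 → 100
gcd(100, 370300): 370300 = 3703·100 + 0 → 100
gcd(100, 16900): 16900 = 169·100 + 0 → 100
gcd(100, 1900): 1900 = 19·100 + 0 → 100

100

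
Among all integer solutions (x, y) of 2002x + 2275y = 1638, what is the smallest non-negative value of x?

Euclid: 2275 = 1·2002 + 273; 2002 = 7·273 + 91; 273 = 3·91 + 0 → gcd = 91; 1638 = 91·18.
Back-substitution yields 2002·(8) + 2275·(-7) = 91, so one solution is x = 8·18 = 144, y = -7·18 = -126.
Solutions in x differ by 2275/91 = 25; the one in [0, 25) is 144 mod 25 = 19.

19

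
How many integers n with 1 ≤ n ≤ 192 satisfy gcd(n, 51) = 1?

120

51 = 3·17. Inclusion–exclusion on these primes:
192 − ⌊192/3⌋ − ⌊192/17⌋ + ⌊192/51⌋ = 120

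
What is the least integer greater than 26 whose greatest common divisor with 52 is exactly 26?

78

gcd(k, 52) = 26 forces 26 | k; write k = 26s. Then gcd(26s, 26·2) = 26·gcd(s, 2), so need gcd(s, 2) = 1.
26s > 26 gives s ≥ 2. The least s ≥ 2 coprime to 2 is 3, so k = 26·3 = 78.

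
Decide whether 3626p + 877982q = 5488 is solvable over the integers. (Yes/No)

By Bézout, 3626p + 877982q = 5488 has integer solutions iff gcd(3626, 877982) | 5488.
Euclid: 877982 = 242·3626 + 490; 3626 = 7·490 + 196; 490 = 2·196 + 98; 196 = 2·98 + 0. gcd = 98; 5488 mod 98 = 0. Yes.

Yes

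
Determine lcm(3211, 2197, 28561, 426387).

1369128657

3211 = 13² · 19; 2197 = 13³; 28561 = 13⁴; 426387 = 3 · 13² · 29²
lcm takes max exponent of each prime: 3 · 13⁴ · 19 · 29² = 1369128657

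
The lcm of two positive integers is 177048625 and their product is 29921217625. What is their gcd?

gcd·lcm = product, so gcd = 29921217625/177048625 = 169.

169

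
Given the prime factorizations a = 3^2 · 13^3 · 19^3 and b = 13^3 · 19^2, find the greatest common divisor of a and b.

793117

min exponent per shared prime: 13^3 · 19^2 = 793117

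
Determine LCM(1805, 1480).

534280

1805 = 5 · 19²; 1480 = 2³ · 5 · 37
max exponents: 2³ · 5 · 19² · 37 = 534280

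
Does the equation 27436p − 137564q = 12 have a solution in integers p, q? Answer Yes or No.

By Bézout, 27436p − 137564q = 12 has integer solutions iff gcd(27436, 137564) | 12.
Euclid: 137564 = 5·27436 + 384; 27436 = 71·384 + 172; 384 = 2·172 + 40; 172 = 4·40 + 12; 40 = 3·12 + 4; 12 = 3·4 + 0. gcd = 4; 12 mod 4 = 0. Yes.

Yes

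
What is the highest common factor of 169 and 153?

1

Euclid: 169 = 1·153 + 16; 153 = 9·16 + 9; 16 = 1·9 + 7; 9 = 1·7 + 2; 7 = 3·2 + 1; 2 = 2·1 + 0. Last nonzero remainder: 1.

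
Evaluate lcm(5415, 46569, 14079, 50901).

5415 = 3 · 5 · 19²; 46569 = 3 · 19² · 43; 14079 = 3 · 13 · 19²; 50901 = 3 · 19² · 47
lcm takes max exponent of each prime: 3 · 5 · 13 · 19² · 43 · 47 = 142268295

142268295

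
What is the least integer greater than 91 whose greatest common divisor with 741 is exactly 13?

Multiples of 13 above 91: 13·8, 13·9, … . Need the cofactor coprime to 741/13 = 57.
Checking s = 8, 9, … the first with gcd(s, 57) = 1 is s = 8, giving 104.

104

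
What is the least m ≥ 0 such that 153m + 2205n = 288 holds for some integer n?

Reduce mod 2205: 153m ≡ 288 (mod 2205). With g = gcd(153, 2205) = 9 dividing 288, divide through: 17m ≡ 32 (mod 245).
Since gcd(17, 245) = 1, m ≡ 32·(17)⁻¹ ≡ 146 (mod 245). Smallest non-negative: 146.

146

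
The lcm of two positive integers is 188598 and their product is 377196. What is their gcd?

gcd·lcm = product, so gcd = 377196/188598 = 2.

2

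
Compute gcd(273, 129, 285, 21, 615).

273 = 3 · 7 · 13; 129 = 3 · 43; 285 = 3 · 5 · 19; 21 = 3 · 7; 615 = 3 · 5 · 41
gcd takes min exponent of each prime: 3 = 3

3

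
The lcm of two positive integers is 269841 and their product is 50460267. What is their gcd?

gcd·lcm = product, so gcd = 50460267/269841 = 187.

187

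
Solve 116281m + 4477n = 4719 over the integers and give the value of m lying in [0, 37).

gcd(116281, 4477) = 121 (Euclid: 116281 = 25·4477 + 4356; 4477 = 1·4356 + 121; 4356 = 36·121 + 0), and 121 | 4719.
Extended Euclid: 116281·(-1) + 4477·(26) = 121. Scale by 39: m₀ = -39.
General solution m = m₀ + 37t; reducing mod 37 gives m = 35 (and n = -908).

35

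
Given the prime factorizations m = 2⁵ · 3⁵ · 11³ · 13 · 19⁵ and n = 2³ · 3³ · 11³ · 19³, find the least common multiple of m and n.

333154485192672

max exponent per prime: 2⁵ · 3⁵ · 11³ · 13 · 19⁵ = 333154485192672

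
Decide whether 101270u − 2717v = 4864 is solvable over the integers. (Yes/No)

By Bézout, 101270u − 2717v = 4864 has integer solutions iff gcd(101270, 2717) | 4864.
Euclid: 101270 = 37·2717 + 741; 2717 = 3·741 + 494; 741 = 1·494 + 247; 494 = 2·247 + 0. gcd = 247; 4864 mod 247 = 171. No.

No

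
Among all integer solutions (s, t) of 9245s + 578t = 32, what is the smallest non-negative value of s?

182

gcd(9245, 578) = 1 (Euclid: 9245 = 15·578 + 575; 578 = 1·575 + 3; 575 = 191·3 + 2; 3 = 1·2 + 1; 2 = 2·1 + 0), and 1 | 32.
Extended Euclid: 9245·(-193) + 578·(3087) = 1. Scale by 32: s₀ = -6176.
General solution s = s₀ + 578k; reducing mod 578 gives s = 182 (and t = -2911).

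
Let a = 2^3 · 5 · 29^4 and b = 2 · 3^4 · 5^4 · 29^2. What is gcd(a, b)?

min exponent per shared prime: 2 · 5 · 29^2 = 8410

8410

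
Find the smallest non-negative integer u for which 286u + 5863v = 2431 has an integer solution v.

29

Reduce mod 5863: 286u ≡ 2431 (mod 5863). With g = gcd(286, 5863) = 143 dividing 2431, divide through: 2u ≡ 17 (mod 41).
Since gcd(2, 41) = 1, u ≡ 17·(2)⁻¹ ≡ 29 (mod 41). Smallest non-negative: 29.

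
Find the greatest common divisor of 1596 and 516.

12

Euclid: 1596 = 3·516 + 48; 516 = 10·48 + 36; 48 = 1·36 + 12; 36 = 3·12 + 0. Last nonzero remainder: 12.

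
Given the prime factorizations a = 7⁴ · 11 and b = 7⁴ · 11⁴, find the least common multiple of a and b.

max exponent per prime: 7⁴ · 11⁴ = 35153041

35153041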